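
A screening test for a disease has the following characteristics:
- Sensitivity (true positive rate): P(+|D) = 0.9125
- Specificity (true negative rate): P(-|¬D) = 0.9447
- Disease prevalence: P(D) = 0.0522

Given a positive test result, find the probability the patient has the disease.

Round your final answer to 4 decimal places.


Let D = has disease, + = positive test

Given:
- P(D) = 0.0522 (prevalence)
- P(+|D) = 0.9125 (sensitivity)
- P(-|¬D) = 0.9447 (specificity)
- P(+|¬D) = 0.0553 (false positive rate = 1 - specificity)

Step 1: Find P(+)
P(+) = P(+|D)P(D) + P(+|¬D)P(¬D)
     = 0.9125 × 0.0522 + 0.0553 × 0.9478
     = 0.04763250 + 0.05241334
     = 0.10004584

Step 2: Apply Bayes' theorem for P(D|+)
P(D|+) = P(+|D)P(D) / P(+)
       = 0.04763250 / 0.10004584
       = 0.4761


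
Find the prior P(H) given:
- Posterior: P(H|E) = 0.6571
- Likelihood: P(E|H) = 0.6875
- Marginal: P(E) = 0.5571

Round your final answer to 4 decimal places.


From Bayes' theorem: P(H|E) = P(E|H) × P(H) / P(E)

Rearranging for P(H):
P(H) = P(H|E) × P(E) / P(E|H)
     = 0.6571 × 0.5571 / 0.6875
     = 0.36607041 / 0.6875
     = 0.5325


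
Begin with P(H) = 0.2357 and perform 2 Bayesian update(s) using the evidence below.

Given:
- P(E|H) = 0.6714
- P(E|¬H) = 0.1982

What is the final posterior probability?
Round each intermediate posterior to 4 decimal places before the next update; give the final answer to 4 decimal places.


Sequential Bayesian updating:

Initial prior: P(H) = 0.2357

Update 1:
  P(E) = 0.6714 × 0.2357 + 0.1982 × 0.7643 = 0.15824898 + 0.15148426 = 0.30973324
  P(H|E) = 0.15824898 / 0.30973324 = 0.5109

Update 2:
  P(E) = 0.6714 × 0.5109 + 0.1982 × 0.4891 = 0.34301826 + 0.09693962 = 0.43995788
  P(H|E) = 0.34301826 / 0.43995788 = 0.7797

Final posterior: 0.7797


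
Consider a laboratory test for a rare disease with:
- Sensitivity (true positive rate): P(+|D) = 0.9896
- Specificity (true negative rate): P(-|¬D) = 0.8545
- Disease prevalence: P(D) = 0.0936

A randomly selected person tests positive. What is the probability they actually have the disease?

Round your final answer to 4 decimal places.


Let D = has disease, + = positive test

Given:
- P(D) = 0.0936 (prevalence)
- P(+|D) = 0.9896 (sensitivity)
- P(-|¬D) = 0.8545 (specificity)
- P(+|¬D) = 0.1455 (false positive rate = 1 - specificity)

Step 1: Find P(+)
P(+) = P(+|D)P(D) + P(+|¬D)P(¬D)
     = 0.9896 × 0.0936 + 0.1455 × 0.9064
     = 0.09262656 + 0.13188120
     = 0.22450776

Step 2: Apply Bayes' theorem for P(D|+)
P(D|+) = P(+|D)P(D) / P(+)
       = 0.09262656 / 0.22450776
       = 0.4126


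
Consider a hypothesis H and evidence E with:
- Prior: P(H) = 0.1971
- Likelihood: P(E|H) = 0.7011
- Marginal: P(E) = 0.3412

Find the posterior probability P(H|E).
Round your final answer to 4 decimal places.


Using Bayes' theorem:

P(H|E) = P(E|H) × P(H) / P(E)
       = 0.7011 × 0.1971 / 0.3412
       = 0.13818681 / 0.3412
       = 0.4050

The evidence strengthens our belief in H.
Prior: 0.1971 → Posterior: 0.4050


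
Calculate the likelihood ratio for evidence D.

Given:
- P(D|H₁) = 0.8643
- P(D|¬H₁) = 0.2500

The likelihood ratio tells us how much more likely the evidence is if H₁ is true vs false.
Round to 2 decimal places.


Likelihood Ratio (LR) = P(D|H₁) / P(D|¬H₁)

LR = 0.8643 / 0.2500
   = 3.46

The evidence is 3.46 times more likely if H₁ is true than if H₁ is false.
LR > 1, so observing D raises the odds in favor of H₁.


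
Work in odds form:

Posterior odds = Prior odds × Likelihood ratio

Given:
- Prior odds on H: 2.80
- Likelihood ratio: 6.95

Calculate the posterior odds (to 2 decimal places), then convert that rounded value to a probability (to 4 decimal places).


Step 1: Calculate posterior odds
Posterior odds = Prior odds × LR
               = 2.80 × 6.95
               = 19.46

Step 2: Convert to probability
P(H|E) = Posterior odds / (1 + Posterior odds)
       = 19.46 / (1 + 19.46)
       = 19.46 / 20.46
       = 0.9511

The evidence increased P(H) from 0.7368 to 0.9511.


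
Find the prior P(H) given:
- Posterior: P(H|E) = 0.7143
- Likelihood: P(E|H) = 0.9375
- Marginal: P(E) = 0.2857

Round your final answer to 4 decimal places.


From Bayes' theorem: P(H|E) = P(E|H) × P(H) / P(E)

Rearranging for P(H):
P(H) = P(H|E) × P(E) / P(E|H)
     = 0.7143 × 0.2857 / 0.9375
     = 0.20407551 / 0.9375
     = 0.2177


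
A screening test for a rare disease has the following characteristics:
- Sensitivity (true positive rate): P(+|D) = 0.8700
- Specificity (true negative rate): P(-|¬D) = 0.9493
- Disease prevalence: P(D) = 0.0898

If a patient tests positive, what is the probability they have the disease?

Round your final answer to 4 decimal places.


Let D = has disease, + = positive test

Given:
- P(D) = 0.0898 (prevalence)
- P(+|D) = 0.8700 (sensitivity)
- P(-|¬D) = 0.9493 (specificity)
- P(+|¬D) = 0.0507 (false positive rate = 1 - specificity)

Step 1: Find P(+)
P(+) = P(+|D)P(D) + P(+|¬D)P(¬D)
     = 0.8700 × 0.0898 + 0.0507 × 0.9102
     = 0.07812600 + 0.04614714
     = 0.12427314

Step 2: Apply Bayes' theorem for P(D|+)
P(D|+) = P(+|D)P(D) / P(+)
       = 0.07812600 / 0.12427314
       = 0.6287


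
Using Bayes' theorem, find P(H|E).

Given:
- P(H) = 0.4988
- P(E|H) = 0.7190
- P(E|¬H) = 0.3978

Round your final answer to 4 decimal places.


Bayes' theorem: P(H|E) = P(E|H) × P(H) / P(E)

Step 1: Calculate P(E) using law of total probability
P(E) = P(E|H)P(H) + P(E|¬H)P(¬H)
     = 0.7190 × 0.4988 + 0.3978 × 0.5012
     = 0.35863720 + 0.19937736
     = 0.55801456

Step 2: Apply Bayes' theorem
P(H|E) = P(E|H) × P(H) / P(E)
       = 0.35863720 / 0.55801456
       = 0.6427


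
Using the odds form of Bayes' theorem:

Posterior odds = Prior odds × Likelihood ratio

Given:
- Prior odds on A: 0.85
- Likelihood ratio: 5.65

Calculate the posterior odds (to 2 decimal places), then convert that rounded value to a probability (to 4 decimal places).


Step 1: Calculate posterior odds
Posterior odds = Prior odds × LR
               = 0.85 × 5.65
               = 4.80

Step 2: Convert to probability
P(A|E) = Posterior odds / (1 + Posterior odds)
       = 4.80 / (1 + 4.80)
       = 4.80 / 5.80
       = 0.8276

The evidence increased P(A) from 0.4595 to 0.8276.


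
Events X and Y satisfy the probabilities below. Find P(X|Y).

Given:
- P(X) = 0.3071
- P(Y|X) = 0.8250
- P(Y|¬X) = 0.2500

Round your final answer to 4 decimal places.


Bayes' theorem: P(X|Y) = P(Y|X) × P(X) / P(Y)

Step 1: Calculate P(Y) using law of total probability
P(Y) = P(Y|X)P(X) + P(Y|¬X)P(¬X)
     = 0.8250 × 0.3071 + 0.2500 × 0.6929
     = 0.25335750 + 0.17322500
     = 0.42658250

Step 2: Apply Bayes' theorem
P(X|Y) = P(Y|X) × P(X) / P(Y)
       = 0.25335750 / 0.42658250
       = 0.5939


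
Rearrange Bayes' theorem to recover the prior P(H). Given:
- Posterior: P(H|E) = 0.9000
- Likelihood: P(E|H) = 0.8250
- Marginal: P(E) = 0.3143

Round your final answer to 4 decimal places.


From Bayes' theorem: P(H|E) = P(E|H) × P(H) / P(E)

Rearranging for P(H):
P(H) = P(H|E) × P(E) / P(E|H)
     = 0.9000 × 0.3143 / 0.8250
     = 0.28287000 / 0.8250
     = 0.3429


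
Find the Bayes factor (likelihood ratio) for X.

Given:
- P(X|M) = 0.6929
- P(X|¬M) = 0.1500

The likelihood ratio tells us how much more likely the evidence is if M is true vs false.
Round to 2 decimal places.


Likelihood Ratio (LR) = P(X|M) / P(X|¬M)

LR = 0.6929 / 0.1500
   = 4.62

The evidence is 4.62 times more likely if M is true than if M is false.
Since LR > 1, the evidence supports M over ¬M.


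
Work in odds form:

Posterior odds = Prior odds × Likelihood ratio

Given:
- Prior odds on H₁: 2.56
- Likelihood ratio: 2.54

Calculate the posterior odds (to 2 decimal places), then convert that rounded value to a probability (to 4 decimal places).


Step 1: Calculate posterior odds
Posterior odds = Prior odds × LR
               = 2.56 × 2.54
               = 6.50

Step 2: Convert to probability
P(H₁|E) = Posterior odds / (1 + Posterior odds)
       = 6.50 / (1 + 6.50)
       = 6.50 / 7.50
       = 0.8667

The evidence increased P(H₁) from 0.7191 to 0.8667.


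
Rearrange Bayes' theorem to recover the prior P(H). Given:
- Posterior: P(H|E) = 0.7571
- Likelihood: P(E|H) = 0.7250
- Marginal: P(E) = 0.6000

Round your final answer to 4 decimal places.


From Bayes' theorem: P(H|E) = P(E|H) × P(H) / P(E)

Rearranging for P(H):
P(H) = P(H|E) × P(E) / P(E|H)
     = 0.7571 × 0.6000 / 0.7250
     = 0.45426000 / 0.7250
     = 0.6266


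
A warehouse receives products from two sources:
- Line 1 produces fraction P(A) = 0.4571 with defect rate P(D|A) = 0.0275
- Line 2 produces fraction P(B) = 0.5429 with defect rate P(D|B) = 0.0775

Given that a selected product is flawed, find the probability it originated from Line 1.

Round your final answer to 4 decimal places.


Let A = from Line 1, D = flawed

Given:
- P(A) = 0.4571, P(B) = 0.5429
- P(D|A) = 0.0275, P(D|B) = 0.0775

Step 1: Find P(D)
P(D) = P(D|A)P(A) + P(D|B)P(B)
     = 0.0275 × 0.4571 + 0.0775 × 0.5429
     = 0.01257025 + 0.04207475
     = 0.05464500

Step 2: Apply Bayes' theorem
P(A|D) = P(D|A)P(A) / P(D)
       = 0.01257025 / 0.05464500
       = 0.2300


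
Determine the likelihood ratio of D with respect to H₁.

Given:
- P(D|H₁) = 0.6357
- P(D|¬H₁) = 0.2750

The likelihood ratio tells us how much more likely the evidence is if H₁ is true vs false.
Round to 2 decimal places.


Likelihood Ratio (LR) = P(D|H₁) / P(D|¬H₁)

LR = 0.6357 / 0.2750
   = 2.31

The evidence is 2.31 times more likely if H₁ is true than if H₁ is false.
LR > 1, so observing D raises the odds in favor of H₁.


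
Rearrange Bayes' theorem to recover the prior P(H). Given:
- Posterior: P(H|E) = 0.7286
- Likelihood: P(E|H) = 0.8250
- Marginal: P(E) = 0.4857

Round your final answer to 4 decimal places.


From Bayes' theorem: P(H|E) = P(E|H) × P(H) / P(E)

Rearranging for P(H):
P(H) = P(H|E) × P(E) / P(E|H)
     = 0.7286 × 0.4857 / 0.8250
     = 0.35388102 / 0.8250
     = 0.4289


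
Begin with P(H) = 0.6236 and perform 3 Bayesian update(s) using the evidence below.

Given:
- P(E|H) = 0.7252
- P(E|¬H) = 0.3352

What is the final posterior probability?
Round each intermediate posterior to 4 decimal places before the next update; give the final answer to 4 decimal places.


Sequential Bayesian updating:

Initial prior: P(H) = 0.6236

Update 1:
  P(E) = 0.7252 × 0.6236 + 0.3352 × 0.3764 = 0.45223472 + 0.12616928 = 0.57840400
  P(H|E) = 0.45223472 / 0.57840400 = 0.7819

Update 2:
  P(E) = 0.7252 × 0.7819 + 0.3352 × 0.2181 = 0.56703388 + 0.07310712 = 0.64014100
  P(H|E) = 0.56703388 / 0.64014100 = 0.8858

Update 3:
  P(E) = 0.7252 × 0.8858 + 0.3352 × 0.1142 = 0.64238216 + 0.03827984 = 0.68066200
  P(H|E) = 0.64238216 / 0.68066200 = 0.9438

Final posterior: 0.9438


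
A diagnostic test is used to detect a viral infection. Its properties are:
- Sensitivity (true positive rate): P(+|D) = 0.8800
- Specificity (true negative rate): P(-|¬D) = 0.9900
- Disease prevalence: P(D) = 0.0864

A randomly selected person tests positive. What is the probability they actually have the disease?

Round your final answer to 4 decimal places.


Let D = has disease, + = positive test

Given:
- P(D) = 0.0864 (prevalence)
- P(+|D) = 0.8800 (sensitivity)
- P(-|¬D) = 0.9900 (specificity)
- P(+|¬D) = 0.0100 (false positive rate = 1 - specificity)

Step 1: Find P(+)
P(+) = P(+|D)P(D) + P(+|¬D)P(¬D)
     = 0.8800 × 0.0864 + 0.0100 × 0.9136
     = 0.07603200 + 0.00913600
     = 0.08516800

Step 2: Apply Bayes' theorem for P(D|+)
P(D|+) = P(+|D)P(D) / P(+)
       = 0.07603200 / 0.08516800
       = 0.8927


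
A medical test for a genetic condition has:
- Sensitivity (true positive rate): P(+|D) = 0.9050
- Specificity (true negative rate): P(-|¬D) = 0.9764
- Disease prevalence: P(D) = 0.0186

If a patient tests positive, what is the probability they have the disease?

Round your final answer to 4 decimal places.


Let D = has disease, + = positive test

Given:
- P(D) = 0.0186 (prevalence)
- P(+|D) = 0.9050 (sensitivity)
- P(-|¬D) = 0.9764 (specificity)
- P(+|¬D) = 0.0236 (false positive rate = 1 - specificity)

Step 1: Find P(+)
P(+) = P(+|D)P(D) + P(+|¬D)P(¬D)
     = 0.9050 × 0.0186 + 0.0236 × 0.9814
     = 0.01683300 + 0.02316104
     = 0.03999404

Step 2: Apply Bayes' theorem for P(D|+)
P(D|+) = P(+|D)P(D) / P(+)
       = 0.01683300 / 0.03999404
       = 0.4209


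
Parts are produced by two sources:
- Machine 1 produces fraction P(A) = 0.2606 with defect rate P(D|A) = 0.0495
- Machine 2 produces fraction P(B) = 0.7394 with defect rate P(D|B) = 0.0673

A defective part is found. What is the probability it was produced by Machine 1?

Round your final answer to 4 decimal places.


Let A = from Machine 1, D = defective

Given:
- P(A) = 0.2606, P(B) = 0.7394
- P(D|A) = 0.0495, P(D|B) = 0.0673

Step 1: Find P(D)
P(D) = P(D|A)P(A) + P(D|B)P(B)
     = 0.0495 × 0.2606 + 0.0673 × 0.7394
     = 0.01289970 + 0.04976162
     = 0.06266132

Step 2: Apply Bayes' theorem
P(A|D) = P(D|A)P(A) / P(D)
       = 0.01289970 / 0.06266132
       = 0.2059


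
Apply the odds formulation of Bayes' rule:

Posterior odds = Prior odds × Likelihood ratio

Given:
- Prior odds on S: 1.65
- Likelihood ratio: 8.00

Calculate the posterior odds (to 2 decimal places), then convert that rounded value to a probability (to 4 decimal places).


Step 1: Calculate posterior odds
Posterior odds = Prior odds × LR
               = 1.65 × 8.00
               = 13.20

Step 2: Convert to probability
P(S|E) = Posterior odds / (1 + Posterior odds)
       = 13.20 / (1 + 13.20)
       = 13.20 / 14.20
       = 0.9296

The evidence increased P(S) from 0.6226 to 0.9296.


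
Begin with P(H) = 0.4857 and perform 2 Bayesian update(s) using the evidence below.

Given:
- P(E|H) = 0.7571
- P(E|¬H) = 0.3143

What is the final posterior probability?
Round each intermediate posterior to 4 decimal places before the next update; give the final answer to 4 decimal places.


Sequential Bayesian updating:

Initial prior: P(H) = 0.4857

Update 1:
  P(E) = 0.7571 × 0.4857 + 0.3143 × 0.5143 = 0.36772347 + 0.16164449 = 0.52936796
  P(H|E) = 0.36772347 / 0.52936796 = 0.6946

Update 2:
  P(E) = 0.7571 × 0.6946 + 0.3143 × 0.3054 = 0.52588166 + 0.09598722 = 0.62186888
  P(H|E) = 0.52588166 / 0.62186888 = 0.8456

Final posterior: 0.8456


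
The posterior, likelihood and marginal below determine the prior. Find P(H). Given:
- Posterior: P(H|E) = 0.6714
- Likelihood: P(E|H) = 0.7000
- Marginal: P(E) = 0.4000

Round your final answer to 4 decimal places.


From Bayes' theorem: P(H|E) = P(E|H) × P(H) / P(E)

Rearranging for P(H):
P(H) = P(H|E) × P(E) / P(E|H)
     = 0.6714 × 0.4000 / 0.7000
     = 0.26856000 / 0.7000
     = 0.3837


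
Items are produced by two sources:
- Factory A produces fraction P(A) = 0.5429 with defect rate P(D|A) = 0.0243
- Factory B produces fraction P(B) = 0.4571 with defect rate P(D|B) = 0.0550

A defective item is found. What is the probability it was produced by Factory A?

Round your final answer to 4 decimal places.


Let A = from Factory A, D = defective

Given:
- P(A) = 0.5429, P(B) = 0.4571
- P(D|A) = 0.0243, P(D|B) = 0.0550

Step 1: Find P(D)
P(D) = P(D|A)P(A) + P(D|B)P(B)
     = 0.0243 × 0.5429 + 0.0550 × 0.4571
     = 0.01319247 + 0.02514050
     = 0.03833297

Step 2: Apply Bayes' theorem
P(A|D) = P(D|A)P(A) / P(D)
       = 0.01319247 / 0.03833297
       = 0.3442


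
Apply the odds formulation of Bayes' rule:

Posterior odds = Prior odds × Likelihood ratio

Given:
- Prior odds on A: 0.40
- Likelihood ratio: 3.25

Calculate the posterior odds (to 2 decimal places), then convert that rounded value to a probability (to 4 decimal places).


Step 1: Calculate posterior odds
Posterior odds = Prior odds × LR
               = 0.40 × 3.25
               = 1.30

Step 2: Convert to probability
P(A|E) = Posterior odds / (1 + Posterior odds)
       = 1.30 / (1 + 1.30)
       = 1.30 / 2.30
       = 0.5652

The evidence increased P(A) from 0.2857 to 0.5652.


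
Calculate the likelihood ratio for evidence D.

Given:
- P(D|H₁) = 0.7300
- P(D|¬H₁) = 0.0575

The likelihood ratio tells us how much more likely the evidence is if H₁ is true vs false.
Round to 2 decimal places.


Likelihood Ratio (LR) = P(D|H₁) / P(D|¬H₁)

LR = 0.7300 / 0.0575
   = 12.70

The evidence is 12.70 times more likely if H₁ is true than if H₁ is false.
Because LR exceeds 1, D is evidence for H₁.


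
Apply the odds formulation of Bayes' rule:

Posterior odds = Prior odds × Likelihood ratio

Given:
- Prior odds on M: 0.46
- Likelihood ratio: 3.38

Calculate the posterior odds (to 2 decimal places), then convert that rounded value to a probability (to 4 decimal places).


Step 1: Calculate posterior odds
Posterior odds = Prior odds × LR
               = 0.46 × 3.38
               = 1.55

Step 2: Convert to probability
P(M|E) = Posterior odds / (1 + Posterior odds)
       = 1.55 / (1 + 1.55)
       = 1.55 / 2.55
       = 0.6078

The evidence increased P(M) from 0.3151 to 0.6078.


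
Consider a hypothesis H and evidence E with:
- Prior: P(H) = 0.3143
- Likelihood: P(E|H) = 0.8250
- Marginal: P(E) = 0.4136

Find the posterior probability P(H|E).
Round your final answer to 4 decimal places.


Using Bayes' theorem:

P(H|E) = P(E|H) × P(H) / P(E)
       = 0.8250 × 0.3143 / 0.4136
       = 0.25929750 / 0.4136
       = 0.6269

The evidence strengthens our belief in H.
Prior: 0.3143 → Posterior: 0.6269


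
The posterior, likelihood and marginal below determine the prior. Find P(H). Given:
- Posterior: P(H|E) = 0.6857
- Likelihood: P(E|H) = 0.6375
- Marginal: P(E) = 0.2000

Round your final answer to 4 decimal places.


From Bayes' theorem: P(H|E) = P(E|H) × P(H) / P(E)

Rearranging for P(H):
P(H) = P(H|E) × P(E) / P(E|H)
     = 0.6857 × 0.2000 / 0.6375
     = 0.13714000 / 0.6375
     = 0.2151


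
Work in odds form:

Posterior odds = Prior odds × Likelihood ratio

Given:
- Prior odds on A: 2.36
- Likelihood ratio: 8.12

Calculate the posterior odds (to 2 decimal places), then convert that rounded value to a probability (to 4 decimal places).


Step 1: Calculate posterior odds
Posterior odds = Prior odds × LR
               = 2.36 × 8.12
               = 19.16

Step 2: Convert to probability
P(A|E) = Posterior odds / (1 + Posterior odds)
       = 19.16 / (1 + 19.16)
       = 19.16 / 20.16
       = 0.9504

The evidence increased P(A) from 0.7024 to 0.9504.


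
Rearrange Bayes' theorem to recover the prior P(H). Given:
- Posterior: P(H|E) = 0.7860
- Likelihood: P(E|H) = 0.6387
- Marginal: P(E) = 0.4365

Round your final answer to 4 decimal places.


From Bayes' theorem: P(H|E) = P(E|H) × P(H) / P(E)

Rearranging for P(H):
P(H) = P(H|E) × P(E) / P(E|H)
     = 0.7860 × 0.4365 / 0.6387
     = 0.34308900 / 0.6387
     = 0.5372


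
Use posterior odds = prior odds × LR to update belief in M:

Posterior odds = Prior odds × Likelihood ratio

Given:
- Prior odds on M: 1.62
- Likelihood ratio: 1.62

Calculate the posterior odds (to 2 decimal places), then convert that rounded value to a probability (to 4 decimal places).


Step 1: Calculate posterior odds
Posterior odds = Prior odds × LR
               = 1.62 × 1.62
               = 2.62

Step 2: Convert to probability
P(M|E) = Posterior odds / (1 + Posterior odds)
       = 2.62 / (1 + 2.62)
       = 2.62 / 3.62
       = 0.7238

The evidence increased P(M) from 0.6183 to 0.7238.


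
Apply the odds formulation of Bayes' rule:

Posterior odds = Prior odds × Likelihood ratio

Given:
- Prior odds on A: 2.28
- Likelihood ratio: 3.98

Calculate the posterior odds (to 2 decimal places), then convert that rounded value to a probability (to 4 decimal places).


Step 1: Calculate posterior odds
Posterior odds = Prior odds × LR
               = 2.28 × 3.98
               = 9.07

Step 2: Convert to probability
P(A|E) = Posterior odds / (1 + Posterior odds)
       = 9.07 / (1 + 9.07)
       = 9.07 / 10.07
       = 0.9007

The evidence increased P(A) from 0.6951 to 0.9007.


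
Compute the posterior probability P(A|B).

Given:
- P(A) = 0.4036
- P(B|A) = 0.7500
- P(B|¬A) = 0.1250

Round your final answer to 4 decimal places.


Bayes' theorem: P(A|B) = P(B|A) × P(A) / P(B)

Step 1: Calculate P(B) using law of total probability
P(B) = P(B|A)P(A) + P(B|¬A)P(¬A)
     = 0.7500 × 0.4036 + 0.1250 × 0.5964
     = 0.30270000 + 0.07455000
     = 0.37725000

Step 2: Apply Bayes' theorem
P(A|B) = P(B|A) × P(A) / P(B)
       = 0.30270000 / 0.37725000
       = 0.8024


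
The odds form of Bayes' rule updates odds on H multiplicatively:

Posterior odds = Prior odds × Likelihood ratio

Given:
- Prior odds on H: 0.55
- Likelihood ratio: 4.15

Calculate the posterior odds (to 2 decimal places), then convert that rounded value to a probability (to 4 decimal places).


Step 1: Calculate posterior odds
Posterior odds = Prior odds × LR
               = 0.55 × 4.15
               = 2.28

Step 2: Convert to probability
P(H|E) = Posterior odds / (1 + Posterior odds)
       = 2.28 / (1 + 2.28)
       = 2.28 / 3.28
       = 0.6951

The evidence increased P(H) from 0.3548 to 0.6951.


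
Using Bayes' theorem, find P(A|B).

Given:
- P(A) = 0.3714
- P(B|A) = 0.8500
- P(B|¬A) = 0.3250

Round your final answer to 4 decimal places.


Bayes' theorem: P(A|B) = P(B|A) × P(A) / P(B)

Step 1: Calculate P(B) using law of total probability
P(B) = P(B|A)P(A) + P(B|¬A)P(¬A)
     = 0.8500 × 0.3714 + 0.3250 × 0.6286
     = 0.31569000 + 0.20429500
     = 0.51998500

Step 2: Apply Bayes' theorem
P(A|B) = P(B|A) × P(A) / P(B)
       = 0.31569000 / 0.51998500
       = 0.6071


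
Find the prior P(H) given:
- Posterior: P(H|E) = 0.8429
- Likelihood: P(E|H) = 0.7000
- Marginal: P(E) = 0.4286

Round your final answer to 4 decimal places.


From Bayes' theorem: P(H|E) = P(E|H) × P(H) / P(E)

Rearranging for P(H):
P(H) = P(H|E) × P(E) / P(E|H)
     = 0.8429 × 0.4286 / 0.7000
     = 0.36126694 / 0.7000
     = 0.5161


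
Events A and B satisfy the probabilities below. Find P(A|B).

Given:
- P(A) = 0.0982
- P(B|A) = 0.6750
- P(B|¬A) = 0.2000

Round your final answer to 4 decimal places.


Bayes' theorem: P(A|B) = P(B|A) × P(A) / P(B)

Step 1: Calculate P(B) using law of total probability
P(B) = P(B|A)P(A) + P(B|¬A)P(¬A)
     = 0.6750 × 0.0982 + 0.2000 × 0.9018
     = 0.06628500 + 0.18036000
     = 0.24664500

Step 2: Apply Bayes' theorem
P(A|B) = P(B|A) × P(A) / P(B)
       = 0.06628500 / 0.24664500
       = 0.2687


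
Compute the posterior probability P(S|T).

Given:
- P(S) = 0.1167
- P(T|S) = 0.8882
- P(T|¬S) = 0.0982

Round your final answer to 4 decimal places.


Bayes' theorem: P(S|T) = P(T|S) × P(S) / P(T)

Step 1: Calculate P(T) using law of total probability
P(T) = P(T|S)P(S) + P(T|¬S)P(¬S)
     = 0.8882 × 0.1167 + 0.0982 × 0.8833
     = 0.10365294 + 0.08674006
     = 0.19039300

Step 2: Apply Bayes' theorem
P(S|T) = P(T|S) × P(S) / P(T)
       = 0.10365294 / 0.19039300
       = 0.5444


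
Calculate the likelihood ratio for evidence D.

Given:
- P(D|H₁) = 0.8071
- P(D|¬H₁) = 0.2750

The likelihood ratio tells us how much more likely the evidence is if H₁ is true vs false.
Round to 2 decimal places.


Likelihood Ratio (LR) = P(D|H₁) / P(D|¬H₁)

LR = 0.8071 / 0.2750
   = 2.93

The evidence is 2.93 times more likely if H₁ is true than if H₁ is false.
Since LR > 1, the evidence supports H₁ over ¬H₁.


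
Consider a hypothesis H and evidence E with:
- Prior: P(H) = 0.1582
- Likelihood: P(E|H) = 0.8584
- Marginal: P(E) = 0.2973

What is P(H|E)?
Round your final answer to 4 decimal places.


Using Bayes' theorem:

P(H|E) = P(E|H) × P(H) / P(E)
       = 0.8584 × 0.1582 / 0.2973
       = 0.13579888 / 0.2973
       = 0.4568

The evidence strengthens our belief in H.
Prior: 0.1582 → Posterior: 0.4568


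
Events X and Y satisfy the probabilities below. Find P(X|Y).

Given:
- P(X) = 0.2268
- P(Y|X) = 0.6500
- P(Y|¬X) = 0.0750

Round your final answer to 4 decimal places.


Bayes' theorem: P(X|Y) = P(Y|X) × P(X) / P(Y)

Step 1: Calculate P(Y) using law of total probability
P(Y) = P(Y|X)P(X) + P(Y|¬X)P(¬X)
     = 0.6500 × 0.2268 + 0.0750 × 0.7732
     = 0.14742000 + 0.05799000
     = 0.20541000

Step 2: Apply Bayes' theorem
P(X|Y) = P(Y|X) × P(X) / P(Y)
       = 0.14742000 / 0.20541000
       = 0.7177


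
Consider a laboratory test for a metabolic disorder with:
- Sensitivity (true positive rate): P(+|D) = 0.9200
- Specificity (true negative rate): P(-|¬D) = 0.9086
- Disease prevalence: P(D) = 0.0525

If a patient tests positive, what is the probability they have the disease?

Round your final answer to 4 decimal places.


Let D = has disease, + = positive test

Given:
- P(D) = 0.0525 (prevalence)
- P(+|D) = 0.9200 (sensitivity)
- P(-|¬D) = 0.9086 (specificity)
- P(+|¬D) = 0.0914 (false positive rate = 1 - specificity)

Step 1: Find P(+)
P(+) = P(+|D)P(D) + P(+|¬D)P(¬D)
     = 0.9200 × 0.0525 + 0.0914 × 0.9475
     = 0.04830000 + 0.08660150
     = 0.13490150

Step 2: Apply Bayes' theorem for P(D|+)
P(D|+) = P(+|D)P(D) / P(+)
       = 0.04830000 / 0.13490150
       = 0.3580


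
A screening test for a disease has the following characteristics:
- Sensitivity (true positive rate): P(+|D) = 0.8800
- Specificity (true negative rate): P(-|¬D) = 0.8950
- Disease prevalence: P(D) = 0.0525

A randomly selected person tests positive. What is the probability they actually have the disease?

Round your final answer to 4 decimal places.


Let D = has disease, + = positive test

Given:
- P(D) = 0.0525 (prevalence)
- P(+|D) = 0.8800 (sensitivity)
- P(-|¬D) = 0.8950 (specificity)
- P(+|¬D) = 0.1050 (false positive rate = 1 - specificity)

Step 1: Find P(+)
P(+) = P(+|D)P(D) + P(+|¬D)P(¬D)
     = 0.8800 × 0.0525 + 0.1050 × 0.9475
     = 0.04620000 + 0.09948750
     = 0.14568750

Step 2: Apply Bayes' theorem for P(D|+)
P(D|+) = P(+|D)P(D) / P(+)
       = 0.04620000 / 0.14568750
       = 0.3171


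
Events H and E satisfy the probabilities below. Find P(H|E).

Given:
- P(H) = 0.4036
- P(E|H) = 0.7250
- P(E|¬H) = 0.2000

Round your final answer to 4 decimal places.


Bayes' theorem: P(H|E) = P(E|H) × P(H) / P(E)

Step 1: Calculate P(E) using law of total probability
P(E) = P(E|H)P(H) + P(E|¬H)P(¬H)
     = 0.7250 × 0.4036 + 0.2000 × 0.5964
     = 0.29261000 + 0.11928000
     = 0.41189000

Step 2: Apply Bayes' theorem
P(H|E) = P(E|H) × P(H) / P(E)
       = 0.29261000 / 0.41189000
       = 0.7104


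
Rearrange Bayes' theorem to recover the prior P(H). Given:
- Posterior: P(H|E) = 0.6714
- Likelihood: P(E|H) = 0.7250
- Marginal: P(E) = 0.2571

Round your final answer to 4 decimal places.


From Bayes' theorem: P(H|E) = P(E|H) × P(H) / P(E)

Rearranging for P(H):
P(H) = P(H|E) × P(E) / P(E|H)
     = 0.6714 × 0.2571 / 0.7250
     = 0.17261694 / 0.7250
     = 0.2381


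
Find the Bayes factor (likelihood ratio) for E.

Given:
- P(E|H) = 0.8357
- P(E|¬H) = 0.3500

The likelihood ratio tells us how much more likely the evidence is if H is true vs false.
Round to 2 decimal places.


Likelihood Ratio (LR) = P(E|H) / P(E|¬H)

LR = 0.8357 / 0.3500
   = 2.39

The evidence is 2.39 times more likely if H is true than if H is false.
Since LR > 1, the evidence supports H over ¬H.


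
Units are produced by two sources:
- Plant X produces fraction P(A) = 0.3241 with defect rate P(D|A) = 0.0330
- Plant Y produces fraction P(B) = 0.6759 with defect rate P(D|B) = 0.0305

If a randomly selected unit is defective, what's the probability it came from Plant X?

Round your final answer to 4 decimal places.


Let A = from Plant X, D = defective

Given:
- P(A) = 0.3241, P(B) = 0.6759
- P(D|A) = 0.0330, P(D|B) = 0.0305

Step 1: Find P(D)
P(D) = P(D|A)P(A) + P(D|B)P(B)
     = 0.0330 × 0.3241 + 0.0305 × 0.6759
     = 0.01069530 + 0.02061495
     = 0.03131025

Step 2: Apply Bayes' theorem
P(A|D) = P(D|A)P(A) / P(D)
       = 0.01069530 / 0.03131025
       = 0.3416


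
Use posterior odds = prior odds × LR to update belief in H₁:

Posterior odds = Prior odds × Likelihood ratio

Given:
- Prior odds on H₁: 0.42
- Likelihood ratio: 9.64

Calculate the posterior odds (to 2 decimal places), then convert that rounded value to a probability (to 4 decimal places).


Step 1: Calculate posterior odds
Posterior odds = Prior odds × LR
               = 0.42 × 9.64
               = 4.05

Step 2: Convert to probability
P(H₁|E) = Posterior odds / (1 + Posterior odds)
       = 4.05 / (1 + 4.05)
       = 4.05 / 5.05
       = 0.8020

The evidence increased P(H₁) from 0.2958 to 0.8020.


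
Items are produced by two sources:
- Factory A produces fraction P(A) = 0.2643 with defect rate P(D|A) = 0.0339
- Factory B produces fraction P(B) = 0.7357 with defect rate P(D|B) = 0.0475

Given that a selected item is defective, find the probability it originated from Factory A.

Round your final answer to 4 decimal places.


Let A = from Factory A, D = defective

Given:
- P(A) = 0.2643, P(B) = 0.7357
- P(D|A) = 0.0339, P(D|B) = 0.0475

Step 1: Find P(D)
P(D) = P(D|A)P(A) + P(D|B)P(B)
     = 0.0339 × 0.2643 + 0.0475 × 0.7357
     = 0.00895977 + 0.03494575
     = 0.04390552

Step 2: Apply Bayes' theorem
P(A|D) = P(D|A)P(A) / P(D)
       = 0.00895977 / 0.04390552
       = 0.2041


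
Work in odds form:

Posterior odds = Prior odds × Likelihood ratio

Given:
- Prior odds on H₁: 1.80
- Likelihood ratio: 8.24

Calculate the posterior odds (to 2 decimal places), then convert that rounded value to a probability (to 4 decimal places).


Step 1: Calculate posterior odds
Posterior odds = Prior odds × LR
               = 1.80 × 8.24
               = 14.83

Step 2: Convert to probability
P(H₁|E) = Posterior odds / (1 + Posterior odds)
       = 14.83 / (1 + 14.83)
       = 14.83 / 15.83
       = 0.9368

The evidence increased P(H₁) from 0.6429 to 0.9368.


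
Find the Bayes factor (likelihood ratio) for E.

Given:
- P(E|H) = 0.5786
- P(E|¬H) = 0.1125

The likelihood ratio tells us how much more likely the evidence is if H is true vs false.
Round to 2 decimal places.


Likelihood Ratio (LR) = P(E|H) / P(E|¬H)

LR = 0.5786 / 0.1125
   = 5.14

The evidence is 5.14 times more likely if H is true than if H is false.
Because LR exceeds 1, E is evidence for H.


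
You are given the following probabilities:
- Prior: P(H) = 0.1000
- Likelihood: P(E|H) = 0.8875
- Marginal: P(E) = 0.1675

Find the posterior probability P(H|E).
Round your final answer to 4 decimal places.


Using Bayes' theorem:

P(H|E) = P(E|H) × P(H) / P(E)
       = 0.8875 × 0.1000 / 0.1675
       = 0.08875000 / 0.1675
       = 0.5299

The evidence strengthens our belief in H.
Prior: 0.1000 → Posterior: 0.5299


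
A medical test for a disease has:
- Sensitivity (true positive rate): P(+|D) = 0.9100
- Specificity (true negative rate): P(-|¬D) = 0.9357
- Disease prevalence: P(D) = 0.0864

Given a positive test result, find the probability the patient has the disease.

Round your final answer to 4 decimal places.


Let D = has disease, + = positive test

Given:
- P(D) = 0.0864 (prevalence)
- P(+|D) = 0.9100 (sensitivity)
- P(-|¬D) = 0.9357 (specificity)
- P(+|¬D) = 0.0643 (false positive rate = 1 - specificity)

Step 1: Find P(+)
P(+) = P(+|D)P(D) + P(+|¬D)P(¬D)
     = 0.9100 × 0.0864 + 0.0643 × 0.9136
     = 0.07862400 + 0.05874448
     = 0.13736848

Step 2: Apply Bayes' theorem for P(D|+)
P(D|+) = P(+|D)P(D) / P(+)
       = 0.07862400 / 0.13736848
       = 0.5724


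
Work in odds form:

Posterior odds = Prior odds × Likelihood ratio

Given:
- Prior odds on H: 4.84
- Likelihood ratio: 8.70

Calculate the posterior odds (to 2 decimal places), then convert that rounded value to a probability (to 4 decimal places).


Step 1: Calculate posterior odds
Posterior odds = Prior odds × LR
               = 4.84 × 8.70
               = 42.11

Step 2: Convert to probability
P(H|E) = Posterior odds / (1 + Posterior odds)
       = 42.11 / (1 + 42.11)
       = 42.11 / 43.11
       = 0.9768

The evidence increased P(H) from 0.8288 to 0.9768.


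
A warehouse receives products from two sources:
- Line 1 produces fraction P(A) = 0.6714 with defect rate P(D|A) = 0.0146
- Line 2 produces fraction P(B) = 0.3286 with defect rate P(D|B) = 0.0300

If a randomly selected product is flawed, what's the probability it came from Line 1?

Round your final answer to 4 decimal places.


Let A = from Line 1, D = flawed

Given:
- P(A) = 0.6714, P(B) = 0.3286
- P(D|A) = 0.0146, P(D|B) = 0.0300

Step 1: Find P(D)
P(D) = P(D|A)P(A) + P(D|B)P(B)
     = 0.0146 × 0.6714 + 0.0300 × 0.3286
     = 0.00980244 + 0.00985800
     = 0.01966044

Step 2: Apply Bayes' theorem
P(A|D) = P(D|A)P(A) / P(D)
       = 0.00980244 / 0.01966044
       = 0.4986


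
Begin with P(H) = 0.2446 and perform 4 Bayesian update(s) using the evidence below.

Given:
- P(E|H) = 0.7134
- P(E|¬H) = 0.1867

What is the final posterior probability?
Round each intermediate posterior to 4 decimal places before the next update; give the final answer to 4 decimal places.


Sequential Bayesian updating:

Initial prior: P(H) = 0.2446

Update 1:
  P(E) = 0.7134 × 0.2446 + 0.1867 × 0.7554 = 0.17449764 + 0.14103318 = 0.31553082
  P(H|E) = 0.17449764 / 0.31553082 = 0.5530

Update 2:
  P(E) = 0.7134 × 0.5530 + 0.1867 × 0.4470 = 0.39451020 + 0.08345490 = 0.47796510
  P(H|E) = 0.39451020 / 0.47796510 = 0.8254

Update 3:
  P(E) = 0.7134 × 0.8254 + 0.1867 × 0.1746 = 0.58884036 + 0.03259782 = 0.62143818
  P(H|E) = 0.58884036 / 0.62143818 = 0.9475

Update 4:
  P(E) = 0.7134 × 0.9475 + 0.1867 × 0.0525 = 0.67594650 + 0.00980175 = 0.68574825
  P(H|E) = 0.67594650 / 0.68574825 = 0.9857

Final posterior: 0.9857


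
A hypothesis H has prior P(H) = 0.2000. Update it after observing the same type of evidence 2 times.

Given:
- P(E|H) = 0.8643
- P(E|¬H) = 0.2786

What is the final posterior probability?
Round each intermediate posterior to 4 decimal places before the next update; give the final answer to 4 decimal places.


Sequential Bayesian updating:

Initial prior: P(H) = 0.2000

Update 1:
  P(E) = 0.8643 × 0.2000 + 0.2786 × 0.8000 = 0.17286000 + 0.22288000 = 0.39574000
  P(H|E) = 0.17286000 / 0.39574000 = 0.4368

Update 2:
  P(E) = 0.8643 × 0.4368 + 0.2786 × 0.5632 = 0.37752624 + 0.15690752 = 0.53443376
  P(H|E) = 0.37752624 / 0.53443376 = 0.7064

Final posterior: 0.7064


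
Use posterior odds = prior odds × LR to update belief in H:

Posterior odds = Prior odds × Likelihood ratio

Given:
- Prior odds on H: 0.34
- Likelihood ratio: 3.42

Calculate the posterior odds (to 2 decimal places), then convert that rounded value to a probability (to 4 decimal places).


Step 1: Calculate posterior odds
Posterior odds = Prior odds × LR
               = 0.34 × 3.42
               = 1.16

Step 2: Convert to probability
P(H|E) = Posterior odds / (1 + Posterior odds)
       = 1.16 / (1 + 1.16)
       = 1.16 / 2.16
       = 0.5370

The evidence increased P(H) from 0.2537 to 0.5370.


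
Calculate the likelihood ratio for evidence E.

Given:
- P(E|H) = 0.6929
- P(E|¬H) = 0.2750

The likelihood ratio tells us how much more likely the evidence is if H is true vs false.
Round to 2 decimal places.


Likelihood Ratio (LR) = P(E|H) / P(E|¬H)

LR = 0.6929 / 0.2750
   = 2.52

The evidence is 2.52 times more likely if H is true than if H is false.
LR > 1, so observing E raises the odds in favor of H.


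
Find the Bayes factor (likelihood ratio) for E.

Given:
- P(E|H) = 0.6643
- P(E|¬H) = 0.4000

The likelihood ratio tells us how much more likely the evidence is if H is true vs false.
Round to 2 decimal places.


Likelihood Ratio (LR) = P(E|H) / P(E|¬H)

LR = 0.6643 / 0.4000
   = 1.66

The evidence is 1.66 times more likely if H is true than if H is false.
LR > 1, so observing E raises the odds in favor of H.


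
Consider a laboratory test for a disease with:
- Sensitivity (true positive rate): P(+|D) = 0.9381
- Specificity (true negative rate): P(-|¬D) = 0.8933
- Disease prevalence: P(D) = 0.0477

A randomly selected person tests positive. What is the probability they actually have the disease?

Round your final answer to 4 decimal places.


Let D = has disease, + = positive test

Given:
- P(D) = 0.0477 (prevalence)
- P(+|D) = 0.9381 (sensitivity)
- P(-|¬D) = 0.8933 (specificity)
- P(+|¬D) = 0.1067 (false positive rate = 1 - specificity)

Step 1: Find P(+)
P(+) = P(+|D)P(D) + P(+|¬D)P(¬D)
     = 0.9381 × 0.0477 + 0.1067 × 0.9523
     = 0.04474737 + 0.10161041
     = 0.14635778

Step 2: Apply Bayes' theorem for P(D|+)
P(D|+) = P(+|D)P(D) / P(+)
       = 0.04474737 / 0.14635778
       = 0.3057


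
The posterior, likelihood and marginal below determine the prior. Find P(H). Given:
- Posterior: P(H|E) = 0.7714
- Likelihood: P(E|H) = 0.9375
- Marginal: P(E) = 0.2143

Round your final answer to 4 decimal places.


From Bayes' theorem: P(H|E) = P(E|H) × P(H) / P(E)

Rearranging for P(H):
P(H) = P(H|E) × P(E) / P(E|H)
     = 0.7714 × 0.2143 / 0.9375
     = 0.16531102 / 0.9375
     = 0.1763


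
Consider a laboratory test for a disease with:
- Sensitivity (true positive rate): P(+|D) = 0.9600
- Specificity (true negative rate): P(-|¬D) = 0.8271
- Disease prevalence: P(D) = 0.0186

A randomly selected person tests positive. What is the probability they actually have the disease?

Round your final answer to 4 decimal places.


Let D = has disease, + = positive test

Given:
- P(D) = 0.0186 (prevalence)
- P(+|D) = 0.9600 (sensitivity)
- P(-|¬D) = 0.8271 (specificity)
- P(+|¬D) = 0.1729 (false positive rate = 1 - specificity)

Step 1: Find P(+)
P(+) = P(+|D)P(D) + P(+|¬D)P(¬D)
     = 0.9600 × 0.0186 + 0.1729 × 0.9814
     = 0.01785600 + 0.16968406
     = 0.18754006

Step 2: Apply Bayes' theorem for P(D|+)
P(D|+) = P(+|D)P(D) / P(+)
       = 0.01785600 / 0.18754006
       = 0.0952


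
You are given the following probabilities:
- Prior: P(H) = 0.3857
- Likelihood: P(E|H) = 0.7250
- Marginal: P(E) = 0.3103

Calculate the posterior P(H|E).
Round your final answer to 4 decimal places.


Using Bayes' theorem:

P(H|E) = P(E|H) × P(H) / P(E)
       = 0.7250 × 0.3857 / 0.3103
       = 0.27963250 / 0.3103
       = 0.9012

The evidence strengthens our belief in H.
Prior: 0.3857 → Posterior: 0.9012


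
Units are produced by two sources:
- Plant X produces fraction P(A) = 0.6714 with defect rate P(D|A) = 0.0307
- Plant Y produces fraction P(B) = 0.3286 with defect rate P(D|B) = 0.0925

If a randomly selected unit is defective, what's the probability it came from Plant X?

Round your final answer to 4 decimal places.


Let A = from Plant X, D = defective

Given:
- P(A) = 0.6714, P(B) = 0.3286
- P(D|A) = 0.0307, P(D|B) = 0.0925

Step 1: Find P(D)
P(D) = P(D|A)P(A) + P(D|B)P(B)
     = 0.0307 × 0.6714 + 0.0925 × 0.3286
     = 0.02061198 + 0.03039550
     = 0.05100748

Step 2: Apply Bayes' theorem
P(A|D) = P(D|A)P(A) / P(D)
       = 0.02061198 / 0.05100748
       = 0.4041


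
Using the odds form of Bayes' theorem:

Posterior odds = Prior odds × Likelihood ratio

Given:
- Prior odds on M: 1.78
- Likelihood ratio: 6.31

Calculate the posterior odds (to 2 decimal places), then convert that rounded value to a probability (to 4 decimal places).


Step 1: Calculate posterior odds
Posterior odds = Prior odds × LR
               = 1.78 × 6.31
               = 11.23

Step 2: Convert to probability
P(M|E) = Posterior odds / (1 + Posterior odds)
       = 11.23 / (1 + 11.23)
       = 11.23 / 12.23
       = 0.9182

The evidence increased P(M) from 0.6403 to 0.9182.


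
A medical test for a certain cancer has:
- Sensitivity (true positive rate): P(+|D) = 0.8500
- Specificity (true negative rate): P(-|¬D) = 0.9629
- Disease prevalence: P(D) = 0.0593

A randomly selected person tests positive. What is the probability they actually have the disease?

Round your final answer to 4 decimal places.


Let D = has disease, + = positive test

Given:
- P(D) = 0.0593 (prevalence)
- P(+|D) = 0.8500 (sensitivity)
- P(-|¬D) = 0.9629 (specificity)
- P(+|¬D) = 0.0371 (false positive rate = 1 - specificity)

Step 1: Find P(+)
P(+) = P(+|D)P(D) + P(+|¬D)P(¬D)
     = 0.8500 × 0.0593 + 0.0371 × 0.9407
     = 0.05040500 + 0.03489997
     = 0.08530497

Step 2: Apply Bayes' theorem for P(D|+)
P(D|+) = P(+|D)P(D) / P(+)
       = 0.05040500 / 0.08530497
       = 0.5909
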